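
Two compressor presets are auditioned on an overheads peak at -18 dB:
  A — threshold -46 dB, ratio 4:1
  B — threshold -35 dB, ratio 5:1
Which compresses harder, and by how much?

A: overshoot 28 dB → output overshoot 7 dB → GR 21 dB.
B: overshoot 17 dB → output overshoot 3.4 dB → GR 13.6 dB.
Difference: 7.4 dB in favour of A.

A, by 7.4 dB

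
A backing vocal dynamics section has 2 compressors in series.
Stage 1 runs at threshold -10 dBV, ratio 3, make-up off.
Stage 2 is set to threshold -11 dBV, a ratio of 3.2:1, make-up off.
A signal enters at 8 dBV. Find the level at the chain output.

Stage 1: 8 dBV is 18 dB over -10 dBV; at 3:1 that becomes 6 dB over, giving -4 dBV.
Stage 2: overshoot 7 dB → 7/3.2 = 2.1875 dB → -8.8125 dBV.

-8.8125 dBV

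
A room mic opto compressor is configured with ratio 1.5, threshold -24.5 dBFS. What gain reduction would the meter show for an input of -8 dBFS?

5.5 dB

-8 dBFS exceeds the threshold by 16.5 dB.
A 1.5:1 ratio leaves 11 dB of that excess.
Gain reduction = 16.5 − 11 = 5.5 dB.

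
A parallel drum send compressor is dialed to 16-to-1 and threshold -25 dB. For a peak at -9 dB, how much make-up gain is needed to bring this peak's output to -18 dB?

6 dB

Without make-up, output = threshold + overshoot/16 = -25 + 1 = -24 dB.
Gap to target: 6 dB.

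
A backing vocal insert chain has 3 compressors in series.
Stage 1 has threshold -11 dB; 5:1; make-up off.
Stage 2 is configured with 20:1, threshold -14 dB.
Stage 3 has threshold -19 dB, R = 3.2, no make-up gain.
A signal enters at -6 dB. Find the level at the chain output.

Stage 1: overshoot 5 dB → 5/5 = 1 dB → -10 dB.
Stage 2: overshoot 4 dB → 4/20 = 0.2 dB → -13.8 dB.
Stage 3: overshoot 5.2 dB → 5.2/3.2 = 1.625 dB → -17.375 dB.

-17.375 dB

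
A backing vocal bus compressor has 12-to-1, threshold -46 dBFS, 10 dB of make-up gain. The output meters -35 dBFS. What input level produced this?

Before make-up, the level was -35 − 10 = -45 dBFS.
Post-compression overshoot = -45 − (-46) = 1 dB.
Undo the ratio: input overshoot = 1 × 12 = 12 dB, giving input = -34 dBFS.

-34 dBFS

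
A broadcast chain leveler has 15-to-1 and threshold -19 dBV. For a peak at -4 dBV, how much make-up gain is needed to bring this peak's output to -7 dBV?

Without make-up, output = threshold + overshoot/15 = -19 + 1 = -18 dBV.
Gap to target: 11 dB.

11 dB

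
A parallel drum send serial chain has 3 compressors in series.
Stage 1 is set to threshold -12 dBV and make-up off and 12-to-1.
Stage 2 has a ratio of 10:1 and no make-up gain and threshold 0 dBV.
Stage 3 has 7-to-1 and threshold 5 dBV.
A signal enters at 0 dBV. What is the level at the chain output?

-11 dBV

Stage 1: 0 dBV is 12 dB over -12 dBV; at 12:1 that becomes 1 dB over, giving -11 dBV.
Stage 2: below threshold (-11 ≤ 0); passes unchanged; output -11 dBV.
Stage 3: -11 dBV is at or below the 5 dBV threshold — no compression; output -11 dBV.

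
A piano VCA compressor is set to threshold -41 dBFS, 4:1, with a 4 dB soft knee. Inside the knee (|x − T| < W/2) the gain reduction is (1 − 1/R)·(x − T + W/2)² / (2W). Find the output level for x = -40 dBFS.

-40.84375 dBFS

x − T + W/2 = -40 − (-41) + 2 = 3.
GR = (1 − 1/4) × 3² / 8 = 0.75 × 9 / 8 = 0.84375 dB.
Output = -40 − 0.84375 = -40.84375 dBFS.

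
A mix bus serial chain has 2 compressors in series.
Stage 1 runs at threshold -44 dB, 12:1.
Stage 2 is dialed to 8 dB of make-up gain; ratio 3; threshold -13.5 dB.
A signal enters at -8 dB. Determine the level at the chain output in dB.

Stage 1: overshoot 36 dB → 36/12 = 3 dB → -41 dB.
Stage 2: below threshold (-41 ≤ -13.5); passes unchanged; make-up brings it to -33 dB.

-33 dB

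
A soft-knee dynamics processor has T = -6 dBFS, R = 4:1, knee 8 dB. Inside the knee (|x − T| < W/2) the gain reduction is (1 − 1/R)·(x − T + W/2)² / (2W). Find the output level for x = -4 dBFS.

x − T + W/2 = -4 − (-6) + 4 = 6.
GR = (1 − 1/4) × 6² / 16 = 0.75 × 36 / 16 = 1.6875 dB.
Output = -4 − 1.6875 = -5.6875 dBFS.

-5.6875 dBFS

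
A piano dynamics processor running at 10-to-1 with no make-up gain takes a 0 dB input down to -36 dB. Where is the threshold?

Input is 40 dB above T (since output overshoot × R = input overshoot: (-36 − T)·10 = 0 − T gives T = -40 dB).
Check: -40 + (0 − (-40))/10 = -40 + 4 = -36 dB. ✓

-40 dB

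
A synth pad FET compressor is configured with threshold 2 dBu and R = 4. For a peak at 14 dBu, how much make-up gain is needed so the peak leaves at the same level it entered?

9 dB

The peak compresses to 2 + 12/4 = 5 dBu.
To reach 14 dBu requires 14 − 5 = 9 dB of make-up.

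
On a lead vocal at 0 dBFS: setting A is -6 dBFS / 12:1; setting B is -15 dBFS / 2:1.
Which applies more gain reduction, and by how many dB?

B, by 2 dB

A: GR = 6 − 6/12 = 5.5 dB.
B: GR = 15 − 15/2 = 7.5 dB.
Difference: 2 dB in favour of B.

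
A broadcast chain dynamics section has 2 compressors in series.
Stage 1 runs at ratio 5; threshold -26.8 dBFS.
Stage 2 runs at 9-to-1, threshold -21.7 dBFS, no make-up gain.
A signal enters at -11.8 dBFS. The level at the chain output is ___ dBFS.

-23.8 dBFS

Stage 1: overshoot 15 dB → 15/5 = 3 dB → -23.8 dBFS.
Stage 2: -23.8 dBFS is at or below the -21.7 dBFS threshold — no compression; output -23.8 dBFS.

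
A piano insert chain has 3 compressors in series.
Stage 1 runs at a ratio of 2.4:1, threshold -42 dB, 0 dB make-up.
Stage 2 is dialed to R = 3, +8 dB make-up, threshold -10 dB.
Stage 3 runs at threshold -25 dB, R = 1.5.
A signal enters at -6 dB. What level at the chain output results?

-21 dB

Stage 1: -6 dB is 36 dB over -42 dB; at 2.4:1 that becomes 15 dB over, giving -27 dB.
Stage 2: below threshold (-27 ≤ -10); passes unchanged; make-up brings it to -19 dB.
Stage 3: 6 dB above -25 dB, reduced 1.5:1 to 4 dB above → -21 dB.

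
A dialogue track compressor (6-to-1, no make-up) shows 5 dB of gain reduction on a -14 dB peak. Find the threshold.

-20 dB

Let T be the threshold. Output overshoot = (input overshoot)/R, so -19 − T = (-14 − T)/6.
6·(-19 − T) = -14 − T → 5·T = -114 − (-14) = -100.
T = -100/5 = -20 dB.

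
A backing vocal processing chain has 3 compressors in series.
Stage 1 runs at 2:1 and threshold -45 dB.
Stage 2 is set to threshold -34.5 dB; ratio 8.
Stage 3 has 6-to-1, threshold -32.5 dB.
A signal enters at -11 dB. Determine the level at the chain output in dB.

Stage 1: 34 dB above -45 dB, reduced 2:1 to 17 dB above → -28 dB.
Stage 2: -28 dB is 6.5 dB over -34.5 dB; at 8:1 that becomes 0.8125 dB over, giving -33.6875 dB.
Stage 3: below threshold (-33.6875 ≤ -32.5); passes unchanged; output -33.6875 dB.

-33.6875 dB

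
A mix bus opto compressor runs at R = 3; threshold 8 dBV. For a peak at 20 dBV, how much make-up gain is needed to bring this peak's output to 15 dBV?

3 dB

Overshoot 12 dB → 12/3 = 4 dB after compression, so the compressed level is 8 + 4 = 12 dBV.
Make-up = target − compressed = 15 − 12 = 3 dB.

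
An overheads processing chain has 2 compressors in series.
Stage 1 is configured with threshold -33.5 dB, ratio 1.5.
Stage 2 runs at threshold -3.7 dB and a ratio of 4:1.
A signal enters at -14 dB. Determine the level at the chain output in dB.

-20.5 dB

Stage 1: 19.5 dB above -33.5 dB, reduced 1.5:1 to 13 dB above → -20.5 dB.
Stage 2: -20.5 dB ≤ -3.7 dB, so stage 2 doesn't engage; output -20.5 dB.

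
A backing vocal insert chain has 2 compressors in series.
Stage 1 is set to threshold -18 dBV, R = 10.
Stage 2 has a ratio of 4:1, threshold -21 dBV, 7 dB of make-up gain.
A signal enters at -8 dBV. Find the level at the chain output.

-13 dBV

Stage 1: -8 dBV is 10 dB over -18 dBV; at 10:1 that becomes 1 dB over, giving -17 dBV.
Stage 2: overshoot 4 dB → 4/4 = 1 dB → -20 dBV; +7 dB make-up → -13 dBV.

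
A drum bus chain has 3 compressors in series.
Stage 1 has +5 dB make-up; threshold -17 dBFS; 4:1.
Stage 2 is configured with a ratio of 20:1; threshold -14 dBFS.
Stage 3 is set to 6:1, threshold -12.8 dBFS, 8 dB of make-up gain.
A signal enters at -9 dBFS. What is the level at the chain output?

Stage 1: -9 dBFS is 8 dB over -17 dBFS; at 4:1 that becomes 2 dB over, giving -15 dBFS; +5 dB make-up → -10 dBFS.
Stage 2: -10 dBFS is 4 dB over -14 dBFS; at 20:1 that becomes 0.2 dB over, giving -13.8 dBFS.
Stage 3: below threshold (-13.8 ≤ -12.8); passes unchanged; make-up brings it to -5.8 dBFS.

-5.8 dBFS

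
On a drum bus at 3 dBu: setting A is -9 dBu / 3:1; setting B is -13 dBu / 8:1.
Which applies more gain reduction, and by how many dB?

A: overshoot 12 dB → output overshoot 4 dB → GR 8 dB.
B: overshoot 16 dB → output overshoot 2 dB → GR 14 dB.
B applies 6 dB more gain reduction.

B, by 6 dB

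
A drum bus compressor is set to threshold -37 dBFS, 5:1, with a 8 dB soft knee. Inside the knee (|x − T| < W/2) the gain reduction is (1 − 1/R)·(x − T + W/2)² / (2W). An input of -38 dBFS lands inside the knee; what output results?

x − T + W/2 = -38 − (-37) + 4 = 3.
GR = (1 − 1/5) × 3² / 16 = 0.8 × 9 / 16 = 0.45 dB.
Output = -38 − 0.45 = -38.45 dBFS.

-38.45 dBFS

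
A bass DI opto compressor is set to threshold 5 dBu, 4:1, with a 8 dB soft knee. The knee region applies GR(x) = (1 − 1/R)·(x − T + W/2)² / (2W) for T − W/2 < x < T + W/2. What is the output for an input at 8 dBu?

5.703125 dBu

x − T + W/2 = 8 − 5 + 4 = 7.
GR = (1 − 1/4) × 7² / 16 = 0.75 × 49 / 16 = 2.296875 dB.
Output = 8 − 2.296875 = 5.703125 dBu.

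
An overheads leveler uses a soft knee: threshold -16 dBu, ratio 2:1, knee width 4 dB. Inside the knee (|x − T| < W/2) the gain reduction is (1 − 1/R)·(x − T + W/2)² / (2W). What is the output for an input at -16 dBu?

x − T + W/2 = -16 − (-16) + 2 = 2.
GR = (1 − 1/2) × 2² / 8 = 0.5 × 4 / 8 = 0.25 dB.
Output = -16 − 0.25 = -16.25 dBu.

-16.25 dBu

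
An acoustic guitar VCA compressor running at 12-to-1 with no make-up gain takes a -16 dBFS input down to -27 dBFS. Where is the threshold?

Let T be the threshold. Output overshoot = (input overshoot)/R, so -27 − T = (-16 − T)/12.
12·(-27 − T) = -16 − T → 11·T = -324 − (-16) = -308.
T = -308/11 = -28 dBFS.

-28 dBFS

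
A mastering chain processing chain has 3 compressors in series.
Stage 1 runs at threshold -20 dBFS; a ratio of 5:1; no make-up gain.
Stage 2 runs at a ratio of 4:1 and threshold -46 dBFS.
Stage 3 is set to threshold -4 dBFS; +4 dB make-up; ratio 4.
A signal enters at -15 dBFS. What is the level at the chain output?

Stage 1: -15 dBFS is 5 dB over -20 dBFS; at 5:1 that becomes 1 dB over, giving -19 dBFS.
Stage 2: 27 dB above -46 dBFS, reduced 4:1 to 6.75 dB above → -39.25 dBFS.
Stage 3: -39.25 dBFS ≤ -4 dBFS, so stage 3 doesn't engage; make-up brings it to -35.25 dBFS.

-35.25 dBFS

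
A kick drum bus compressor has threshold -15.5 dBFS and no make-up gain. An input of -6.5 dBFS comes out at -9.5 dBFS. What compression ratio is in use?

Input overshoot = -6.5 − (-15.5) = 9 dB; output overshoot = -9.5 − (-15.5) = 6 dB.
Ratio = 9 / 6 = 1.5.

1.5:1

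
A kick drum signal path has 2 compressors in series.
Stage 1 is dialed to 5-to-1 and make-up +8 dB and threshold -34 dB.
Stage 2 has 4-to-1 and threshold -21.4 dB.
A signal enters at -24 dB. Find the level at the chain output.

-24 dB

Stage 1: 10 dB above -34 dB, reduced 5:1 to 2 dB above → -32 dB; +8 dB make-up → -24 dB.
Stage 2: -24 dB ≤ -21.4 dB, so stage 2 doesn't engage; output -24 dB.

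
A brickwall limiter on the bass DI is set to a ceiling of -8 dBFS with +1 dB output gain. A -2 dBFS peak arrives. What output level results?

A brickwall limiter is an ∞:1 compressor: any input above the ceiling is clamped to -8 dBFS.
Output gain then adds 1 dB: -8 + 1 = -7 dBFS.

-7 dBFS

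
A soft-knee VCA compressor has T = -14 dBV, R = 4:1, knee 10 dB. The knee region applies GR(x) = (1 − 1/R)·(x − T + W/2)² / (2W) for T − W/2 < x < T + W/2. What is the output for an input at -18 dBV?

-18.0375 dBV

x − T + W/2 = -18 − (-14) + 5 = 1.
GR = (1 − 1/4) × 1² / 20 = 0.75 × 1 / 20 = 0.0375 dB.
Output = -18 − 0.0375 = -18.0375 dBV.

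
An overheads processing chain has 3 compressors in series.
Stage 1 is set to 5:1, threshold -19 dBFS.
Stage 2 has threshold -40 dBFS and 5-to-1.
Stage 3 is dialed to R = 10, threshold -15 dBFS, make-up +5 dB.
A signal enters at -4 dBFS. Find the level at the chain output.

-30.2 dBFS

Stage 1: 15 dB above -19 dBFS, reduced 5:1 to 3 dB above → -16 dBFS.
Stage 2: -16 dBFS is 24 dB over -40 dBFS; at 5:1 that becomes 4.8 dB over, giving -35.2 dBFS.
Stage 3: -35.2 dBFS is at or below the -15 dBFS threshold — no compression; make-up brings it to -30.2 dBFS.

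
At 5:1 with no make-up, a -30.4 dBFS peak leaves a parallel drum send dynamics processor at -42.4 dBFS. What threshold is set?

Let T be the threshold. Output overshoot = (input overshoot)/R, so -42.4 − T = (-30.4 − T)/5.
5·(-42.4 − T) = -30.4 − T → 4·T = -212 − (-30.4) = -181.6.
T = -181.6/4 = -45.4 dBFS.

-45.4 dBFS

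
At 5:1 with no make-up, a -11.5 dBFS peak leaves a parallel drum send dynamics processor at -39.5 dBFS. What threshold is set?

Let T be the threshold. Output overshoot = (input overshoot)/R, so -39.5 − T = (-11.5 − T)/5.
5·(-39.5 − T) = -11.5 − T → 4·T = -197.5 − (-11.5) = -186.
T = -186/4 = -46.5 dBFS.

-46.5 dBFS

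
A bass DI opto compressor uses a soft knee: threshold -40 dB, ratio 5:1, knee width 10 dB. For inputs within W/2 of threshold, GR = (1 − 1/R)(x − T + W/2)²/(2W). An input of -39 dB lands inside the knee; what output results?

-40.44 dB

x − T + W/2 = -39 − (-40) + 5 = 6.
GR = (1 − 1/5) × 6² / 20 = 0.8 × 36 / 20 = 1.44 dB.
Output = -39 − 1.44 = -40.44 dB.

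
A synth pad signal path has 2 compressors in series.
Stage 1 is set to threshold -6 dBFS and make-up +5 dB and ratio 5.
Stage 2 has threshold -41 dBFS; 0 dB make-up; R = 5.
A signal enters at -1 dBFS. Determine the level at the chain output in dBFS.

Stage 1: -1 dBFS is 5 dB over -6 dBFS; at 5:1 that becomes 1 dB over, giving -5 dBFS; +5 dB make-up → 0 dBFS.
Stage 2: overshoot 41 dB → 41/5 = 8.2 dB → -32.8 dBFS.

-32.8 dBFS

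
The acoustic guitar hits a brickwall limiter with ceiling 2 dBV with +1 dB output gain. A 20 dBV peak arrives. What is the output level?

3 dBV

A brickwall limiter is an ∞:1 compressor: any input above the ceiling is clamped to 2 dBV.
Output gain then adds 1 dB: 2 + 1 = 3 dBV.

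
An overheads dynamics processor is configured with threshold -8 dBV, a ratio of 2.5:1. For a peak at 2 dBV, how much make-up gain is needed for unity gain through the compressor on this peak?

6 dB

Without make-up, output = threshold + overshoot/2.5 = -8 + 4 = -4 dBV.
Gap to target: 6 dB.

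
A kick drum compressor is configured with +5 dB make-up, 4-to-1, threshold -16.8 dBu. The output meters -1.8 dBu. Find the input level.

23.2 dBu

Stripping the +5 dB make-up gives -6.8 dBu at the gain stage.
Post-compression overshoot = -6.8 − (-16.8) = 10 dB.
Before 4:1 compression the overshoot was 10 × 4 = 40 dB, so input = -16.8 + 40 = 23.2 dBu.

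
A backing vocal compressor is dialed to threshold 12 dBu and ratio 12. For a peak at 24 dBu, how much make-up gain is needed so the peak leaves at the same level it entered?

11 dB

The peak compresses to 12 + 12/12 = 13 dBu.
To reach 24 dBu requires 24 − 13 = 11 dB of make-up.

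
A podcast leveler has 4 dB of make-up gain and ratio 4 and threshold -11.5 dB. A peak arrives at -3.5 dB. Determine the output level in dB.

-5.5 dB

The input is 8 dB above the -11.5 dB threshold.
At 4:1 the overshoot is divided by 4, leaving 2 dB above threshold.
Output = -11.5 + 2 = -9.5 dB; make-up adds 4 dB, giving -5.5 dB.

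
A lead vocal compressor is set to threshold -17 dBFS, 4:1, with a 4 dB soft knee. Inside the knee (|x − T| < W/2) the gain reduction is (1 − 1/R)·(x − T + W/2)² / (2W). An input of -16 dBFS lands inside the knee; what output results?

-16.84375 dBFS

x − T + W/2 = -16 − (-17) + 2 = 3.
GR = (1 − 1/4) × 3² / 8 = 0.75 × 9 / 8 = 0.84375 dB.
Output = -16 − 0.84375 = -16.84375 dBFS.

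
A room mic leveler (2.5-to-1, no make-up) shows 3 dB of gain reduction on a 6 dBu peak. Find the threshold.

Input is 5 dB above T (since output overshoot × R = input overshoot: (3 − T)·2.5 = 6 − T gives T = 1 dBu).
Check: 1 + (6 − 1)/2.5 = 1 + 2 = 3 dBu. ✓

1 dBu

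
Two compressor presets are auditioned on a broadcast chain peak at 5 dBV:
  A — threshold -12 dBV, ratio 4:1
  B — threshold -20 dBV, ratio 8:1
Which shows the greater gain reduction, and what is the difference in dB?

A: 17 dB over, compressed to 4.25 dB over, so 12.75 dB of GR.
B: 25 dB over, compressed to 3.125 dB over, so 21.875 dB of GR.
Difference: 9.125 dB in favour of B.

B, by 9.125 dB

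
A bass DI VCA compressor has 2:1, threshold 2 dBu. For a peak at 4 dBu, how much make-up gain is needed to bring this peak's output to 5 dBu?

Overshoot 2 dB → 2/2 = 1 dB after compression, so the compressed level is 2 + 1 = 3 dBu.
Make-up = target − compressed = 5 − 3 = 2 dB.

2 dB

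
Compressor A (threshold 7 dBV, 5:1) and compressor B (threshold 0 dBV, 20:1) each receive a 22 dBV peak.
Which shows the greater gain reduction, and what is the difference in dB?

A: GR = 15 − 15/5 = 12 dB.
B: GR = 22 − 22/20 = 20.9 dB.
B reduces 8.9 dB more.

B, by 8.9 dB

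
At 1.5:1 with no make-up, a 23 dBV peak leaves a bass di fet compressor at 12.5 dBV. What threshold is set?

Input is 31.5 dB above T (since output overshoot × R = input overshoot: (12.5 − T)·1.5 = 23 − T gives T = -8.5 dBV).
Check: -8.5 + (23 − (-8.5))/1.5 = -8.5 + 21 = 12.5 dBV. ✓

-8.5 dBV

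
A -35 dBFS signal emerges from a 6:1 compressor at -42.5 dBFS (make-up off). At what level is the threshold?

-44 dBFS

Input is 9 dB above T (since output overshoot × R = input overshoot: (-42.5 − T)·6 = -35 − T gives T = -44 dBFS).
Check: -44 + (-35 − (-44))/6 = -44 + 1.5 = -42.5 dBFS. ✓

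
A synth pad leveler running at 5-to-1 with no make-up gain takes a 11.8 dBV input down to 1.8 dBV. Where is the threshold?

-0.7 dBV

Input is 12.5 dB above T (since output overshoot × R = input overshoot: (1.8 − T)·5 = 11.8 − T gives T = -0.7 dBV).
Check: -0.7 + (11.8 − (-0.7))/5 = -0.7 + 2.5 = 1.8 dBV. ✓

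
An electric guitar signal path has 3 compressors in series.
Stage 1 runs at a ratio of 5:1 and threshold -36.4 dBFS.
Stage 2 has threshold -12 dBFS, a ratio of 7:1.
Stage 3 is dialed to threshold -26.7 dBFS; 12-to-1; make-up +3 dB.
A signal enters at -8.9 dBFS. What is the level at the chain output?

-27.9 dBFS

Stage 1: overshoot 27.5 dB → 27.5/5 = 5.5 dB → -30.9 dBFS.
Stage 2: -30.9 dBFS is at or below the -12 dBFS threshold — no compression; output -30.9 dBFS.
Stage 3: below threshold (-30.9 ≤ -26.7); passes unchanged; make-up brings it to -27.9 dBFS.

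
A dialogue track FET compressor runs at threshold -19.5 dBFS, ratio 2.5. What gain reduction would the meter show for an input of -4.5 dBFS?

9 dB

Overshoot = -4.5 − (-19.5) = 15 dB.
After 2.5:1 compression the overshoot becomes 15/2.5 = 6 dB.
So the signal is attenuated by 15 − 6 = 9 dB.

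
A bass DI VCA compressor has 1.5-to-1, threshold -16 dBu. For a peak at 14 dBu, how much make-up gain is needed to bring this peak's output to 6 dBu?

2 dB

Without make-up, output = threshold + overshoot/1.5 = -16 + 20 = 4 dBu.
Gap to target: 2 dB.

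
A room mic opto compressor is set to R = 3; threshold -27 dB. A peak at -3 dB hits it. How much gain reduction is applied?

Overshoot = -3 − (-27) = 24 dB.
A 3:1 ratio leaves 8 dB of that excess.
Gain reduction = 24 − 8 = 16 dB.

16 dB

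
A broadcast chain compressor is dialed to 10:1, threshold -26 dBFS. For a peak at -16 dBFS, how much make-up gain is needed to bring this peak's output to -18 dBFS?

7 dB

Without make-up, output = threshold + overshoot/10 = -26 + 1 = -25 dBFS.
Gap to target: 7 dB.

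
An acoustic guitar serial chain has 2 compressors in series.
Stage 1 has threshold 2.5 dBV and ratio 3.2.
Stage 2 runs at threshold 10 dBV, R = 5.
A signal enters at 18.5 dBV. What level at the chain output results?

7.5 dBV

Stage 1: overshoot 16 dB → 16/3.2 = 5 dB → 7.5 dBV.
Stage 2: below threshold (7.5 ≤ 10); passes unchanged; output 7.5 dBV.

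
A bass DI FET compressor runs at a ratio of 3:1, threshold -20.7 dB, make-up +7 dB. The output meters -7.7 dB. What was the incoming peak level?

Remove make-up: -7.7 − 7 = -14.7 dB.
That's 6 dB above the -20.7 dB threshold.
Undo the ratio: input overshoot = 6 × 3 = 18 dB, giving input = -2.7 dB.

-2.7 dB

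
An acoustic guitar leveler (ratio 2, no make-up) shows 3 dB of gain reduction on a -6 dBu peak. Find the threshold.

-12 dBu

Input is 6 dB above T (since output overshoot × R = input overshoot: (-9 − T)·2 = -6 − T gives T = -12 dBu).
Check: -12 + (-6 − (-12))/2 = -12 + 3 = -9 dBu. ✓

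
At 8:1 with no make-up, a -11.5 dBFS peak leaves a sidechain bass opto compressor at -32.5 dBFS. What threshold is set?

-35.5 dBFS

Input is 24 dB above T (since output overshoot × R = input overshoot: (-32.5 − T)·8 = -11.5 − T gives T = -35.5 dBFS).
Check: -35.5 + (-11.5 − (-35.5))/8 = -35.5 + 3 = -32.5 dBFS. ✓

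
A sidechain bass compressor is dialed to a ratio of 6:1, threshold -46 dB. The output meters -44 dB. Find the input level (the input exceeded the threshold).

-34 dB

That's 2 dB above the -46 dB threshold.
Before 6:1 compression the overshoot was 2 × 6 = 12 dB, so input = -46 + 12 = -34 dB.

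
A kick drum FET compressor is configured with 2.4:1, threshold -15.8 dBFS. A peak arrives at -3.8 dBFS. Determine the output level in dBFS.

The input is 12 dB above the -15.8 dBFS threshold.
At 2.4:1 the overshoot is divided by 2.4, leaving 5 dB above threshold.
That puts the output at -10.8 dBFS.

-10.8 dBFS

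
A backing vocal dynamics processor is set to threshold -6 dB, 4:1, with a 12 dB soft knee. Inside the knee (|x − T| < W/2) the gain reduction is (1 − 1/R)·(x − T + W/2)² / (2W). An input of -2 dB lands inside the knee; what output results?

x − T + W/2 = -2 − (-6) + 6 = 10.
GR = (1 − 1/4) × 10² / 24 = 0.75 × 100 / 24 = 3.125 dB.
Output = -2 − 3.125 = -5.125 dB.

-5.125 dB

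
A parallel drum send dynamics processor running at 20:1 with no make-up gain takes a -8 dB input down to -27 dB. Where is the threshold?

-28 dB

Let T be the threshold. Output overshoot = (input overshoot)/R, so -27 − T = (-8 − T)/20.
20·(-27 − T) = -8 − T → 19·T = -540 − (-8) = -532.
T = -532/19 = -28 dB.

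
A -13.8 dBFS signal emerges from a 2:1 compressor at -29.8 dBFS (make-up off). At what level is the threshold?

-45.8 dBFS

Gain reduction = -13.8 − (-29.8) = 16 dB; output overshoot = GR / (R − 1) = 16 / 1 = 16 dB.
Threshold = output − output overshoot = -29.8 − 16 = -45.8 dBFS.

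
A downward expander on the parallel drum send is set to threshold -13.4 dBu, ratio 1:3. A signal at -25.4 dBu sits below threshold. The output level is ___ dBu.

Below threshold, a 1:3 expander applies gain = (3−1)×(T − x) of attenuation.
(3−1) × 12 = 24 dB, so output = -25.4 − 24 = -49.4 dBu.

-49.4 dBu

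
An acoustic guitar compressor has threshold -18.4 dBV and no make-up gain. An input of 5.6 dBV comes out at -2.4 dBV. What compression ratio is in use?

1.5:1

Input overshoot = 5.6 − (-18.4) = 24 dB; output overshoot = -2.4 − (-18.4) = 16 dB.
Ratio = 24 / 16 = 1.5.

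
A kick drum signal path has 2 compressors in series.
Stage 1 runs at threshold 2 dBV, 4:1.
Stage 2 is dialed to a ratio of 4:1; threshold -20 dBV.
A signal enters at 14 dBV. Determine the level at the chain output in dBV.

Stage 1: 12 dB above 2 dBV, reduced 4:1 to 3 dB above → 5 dBV.
Stage 2: 5 dBV is 25 dB over -20 dBV; at 4:1 that becomes 6.25 dB over, giving -13.75 dBV.

-13.75 dBV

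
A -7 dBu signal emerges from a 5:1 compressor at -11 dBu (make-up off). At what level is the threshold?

-12 dBu

Let T be the threshold. Output overshoot = (input overshoot)/R, so -11 − T = (-7 − T)/5.
5·(-11 − T) = -7 − T → 4·T = -55 − (-7) = -48.
T = -48/4 = -12 dBu.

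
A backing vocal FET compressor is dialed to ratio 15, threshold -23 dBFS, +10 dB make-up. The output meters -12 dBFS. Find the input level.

-8 dBFS

Before make-up, the level was -12 − 10 = -22 dBFS.
The compressed level sits -22 − (-23) = 1 dB over threshold.
Input overshoot = R × output overshoot = 15 dB → input = -23 + 15 = -8 dBFS.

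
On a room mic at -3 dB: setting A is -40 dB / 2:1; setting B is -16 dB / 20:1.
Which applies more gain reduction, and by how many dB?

A, by 6.15 dB

A: overshoot 37 dB → output overshoot 18.5 dB → GR 18.5 dB.
B: overshoot 13 dB → output overshoot 0.65 dB → GR 12.35 dB.
A applies 6.15 dB more gain reduction.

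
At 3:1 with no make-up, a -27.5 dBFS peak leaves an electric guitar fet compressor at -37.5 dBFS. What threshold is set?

-42.5 dBFS

Gain reduction = -27.5 − (-37.5) = 10 dB; output overshoot = GR / (R − 1) = 10 / 2 = 5 dB.
Threshold = output − output overshoot = -37.5 − 5 = -42.5 dBFS.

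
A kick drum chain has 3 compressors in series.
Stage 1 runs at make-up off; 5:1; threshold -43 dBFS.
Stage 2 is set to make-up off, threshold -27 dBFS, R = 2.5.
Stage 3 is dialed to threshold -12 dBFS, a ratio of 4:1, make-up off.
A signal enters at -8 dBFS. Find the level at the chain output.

Stage 1: overshoot 35 dB → 35/5 = 7 dB → -36 dBFS.
Stage 2: -36 dBFS is at or below the -27 dBFS threshold — no compression; output -36 dBFS.
Stage 3: -36 dBFS is at or below the -12 dBFS threshold — no compression; output -36 dBFS.

-36 dBFS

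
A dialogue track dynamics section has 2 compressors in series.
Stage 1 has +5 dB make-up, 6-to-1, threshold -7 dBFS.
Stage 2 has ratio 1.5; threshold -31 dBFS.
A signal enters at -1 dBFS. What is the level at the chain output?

Stage 1: overshoot 6 dB → 6/6 = 1 dB → -6 dBFS; +5 dB make-up → -1 dBFS.
Stage 2: -1 dBFS is 30 dB over -31 dBFS; at 1.5:1 that becomes 20 dB over, giving -11 dBFS.

-11 dBFS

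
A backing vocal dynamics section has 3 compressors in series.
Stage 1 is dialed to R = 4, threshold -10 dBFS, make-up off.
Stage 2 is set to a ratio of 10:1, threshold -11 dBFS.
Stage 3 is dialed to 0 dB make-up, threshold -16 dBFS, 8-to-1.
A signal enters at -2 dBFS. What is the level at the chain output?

Stage 1: -2 dBFS is 8 dB over -10 dBFS; at 4:1 that becomes 2 dB over, giving -8 dBFS.
Stage 2: overshoot 3 dB → 3/10 = 0.3 dB → -10.7 dBFS.
Stage 3: 5.3 dB above -16 dBFS, reduced 8:1 to 0.6625 dB above → -15.3375 dBFS.

-15.3375 dBFS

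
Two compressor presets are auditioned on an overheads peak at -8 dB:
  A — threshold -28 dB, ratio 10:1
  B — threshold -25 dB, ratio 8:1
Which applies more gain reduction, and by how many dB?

A, by 3.125 dB

A: GR = 20 − 20/10 = 18 dB.
B: GR = 17 − 17/8 = 14.875 dB.
A reduces 3.125 dB more.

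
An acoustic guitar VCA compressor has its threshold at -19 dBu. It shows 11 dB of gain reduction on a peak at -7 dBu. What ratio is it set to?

Input overshoot = -7 − (-19) = 12 dB.
Output overshoot = 12 − 11 = 1 dB.
Ratio = input overshoot / output overshoot = 12 / 1 = 12.

12:1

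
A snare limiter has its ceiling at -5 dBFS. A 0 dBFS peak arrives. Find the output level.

The limiter clamps the peak to its -5 dBFS ceiling.

-5 dBFS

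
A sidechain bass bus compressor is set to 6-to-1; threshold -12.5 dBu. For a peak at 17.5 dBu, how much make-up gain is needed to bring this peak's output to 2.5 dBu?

Overshoot 30 dB → 30/6 = 5 dB after compression, so the compressed level is -12.5 + 5 = -7.5 dBu.
Make-up = target − compressed = 2.5 − (-7.5) = 10 dB.

10 dB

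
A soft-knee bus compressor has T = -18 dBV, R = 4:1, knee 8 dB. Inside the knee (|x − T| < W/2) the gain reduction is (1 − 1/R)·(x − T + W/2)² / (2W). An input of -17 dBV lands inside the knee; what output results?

-18.171875 dBV

x − T + W/2 = -17 − (-18) + 4 = 5.
GR = (1 − 1/4) × 5² / 16 = 0.75 × 25 / 16 = 1.171875 dB.
Output = -17 − 1.171875 = -18.171875 dBV.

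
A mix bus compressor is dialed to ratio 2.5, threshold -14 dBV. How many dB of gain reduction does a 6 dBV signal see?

6 dBV exceeds the threshold by 20 dB.
At 2.5:1, output sits 20/2.5 = 8 dB above threshold.
GR = overshoot in − overshoot out = 20 − 8 = 12 dB.

12 dB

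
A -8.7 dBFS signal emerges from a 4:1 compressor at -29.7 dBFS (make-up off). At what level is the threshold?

Gain reduction = -8.7 − (-29.7) = 21 dB; output overshoot = GR / (R − 1) = 21 / 3 = 7 dB.
Threshold = output − output overshoot = -29.7 − 7 = -36.7 dBFS.

-36.7 dBFS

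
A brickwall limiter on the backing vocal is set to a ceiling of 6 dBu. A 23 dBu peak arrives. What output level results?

6 dBu

A brickwall limiter is an ∞:1 compressor: any input above the ceiling is clamped to 6 dBu.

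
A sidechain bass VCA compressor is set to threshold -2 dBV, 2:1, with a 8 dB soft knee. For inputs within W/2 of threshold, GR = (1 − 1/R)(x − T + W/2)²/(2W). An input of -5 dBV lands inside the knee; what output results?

-5.03125 dBV

x − T + W/2 = -5 − (-2) + 4 = 1.
GR = (1 − 1/2) × 1² / 16 = 0.5 × 1 / 16 = 0.03125 dB.
Output = -5 − 0.03125 = -5.03125 dBV.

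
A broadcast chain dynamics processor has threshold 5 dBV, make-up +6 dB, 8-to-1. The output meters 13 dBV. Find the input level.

Stripping the +6 dB make-up gives 7 dBV at the gain stage.
Post-compression overshoot = 7 − 5 = 2 dB.
Before 8:1 compression the overshoot was 2 × 8 = 16 dB, so input = 5 + 16 = 21 dBV.

21 dBV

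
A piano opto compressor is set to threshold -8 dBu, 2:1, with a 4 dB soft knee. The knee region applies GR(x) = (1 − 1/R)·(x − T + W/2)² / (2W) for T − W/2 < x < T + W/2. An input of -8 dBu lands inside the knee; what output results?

-8.25 dBu

x − T + W/2 = -8 − (-8) + 2 = 2.
GR = (1 − 1/2) × 2² / 8 = 0.5 × 4 / 8 = 0.25 dB.
Output = -8 − 0.25 = -8.25 dBu.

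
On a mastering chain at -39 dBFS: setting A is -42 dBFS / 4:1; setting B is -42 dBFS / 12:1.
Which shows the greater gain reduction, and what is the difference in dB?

B, by 0.5 dB

A: 3 dB over, compressed to 0.75 dB over, so 2.25 dB of GR.
B: 3 dB over, compressed to 0.25 dB over, so 2.75 dB of GR.
B reduces 0.5 dB more.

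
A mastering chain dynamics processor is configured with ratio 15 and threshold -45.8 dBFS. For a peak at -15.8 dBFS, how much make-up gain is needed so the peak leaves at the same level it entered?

The peak compresses to -45.8 + 30/15 = -43.8 dBFS.
To reach -15.8 dBFS requires -15.8 − (-43.8) = 28 dB of make-up.

28 dB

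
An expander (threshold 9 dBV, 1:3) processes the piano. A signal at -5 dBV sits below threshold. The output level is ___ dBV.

-33 dBV

Below threshold, a 1:3 expander applies gain = (3−1)×(T − x) of attenuation.
(3−1) × 14 = 28 dB, so output = -5 − 28 = -33 dBV.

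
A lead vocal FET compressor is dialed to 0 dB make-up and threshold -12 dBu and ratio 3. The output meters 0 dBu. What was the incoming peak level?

The compressed level sits 0 − (-12) = 12 dB over threshold.
Input overshoot = R × output overshoot = 36 dB → input = -12 + 36 = 24 dBu.

24 dBu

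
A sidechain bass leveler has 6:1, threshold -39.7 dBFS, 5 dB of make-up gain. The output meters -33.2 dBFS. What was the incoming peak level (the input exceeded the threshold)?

Before make-up, the level was -33.2 − 5 = -38.2 dBFS.
The compressed level sits -38.2 − (-39.7) = 1.5 dB over threshold.
Undo the ratio: input overshoot = 1.5 × 6 = 9 dB, giving input = -30.7 dBFS.

-30.7 dBFS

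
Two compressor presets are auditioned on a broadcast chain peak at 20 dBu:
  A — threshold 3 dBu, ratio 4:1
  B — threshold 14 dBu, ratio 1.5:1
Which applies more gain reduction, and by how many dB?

A: 17 dB over, compressed to 4.25 dB over, so 12.75 dB of GR.
B: 6 dB over, compressed to 4 dB over, so 2 dB of GR.
A reduces 10.75 dB more.

A, by 10.75 dB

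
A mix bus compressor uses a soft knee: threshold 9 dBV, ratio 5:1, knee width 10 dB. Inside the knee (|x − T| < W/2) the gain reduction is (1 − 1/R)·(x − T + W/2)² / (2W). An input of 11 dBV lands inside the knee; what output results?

x − T + W/2 = 11 − 9 + 5 = 7.
GR = (1 − 1/5) × 7² / 20 = 0.8 × 49 / 20 = 1.96 dB.
Output = 11 − 1.96 = 9.04 dBV.

9.04 dBV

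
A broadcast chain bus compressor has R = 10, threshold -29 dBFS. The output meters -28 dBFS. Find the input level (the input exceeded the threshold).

-19 dBFS

The compressed level sits -28 − (-29) = 1 dB over threshold.
Input overshoot = R × output overshoot = 10 dB → input = -29 + 10 = -19 dBFS.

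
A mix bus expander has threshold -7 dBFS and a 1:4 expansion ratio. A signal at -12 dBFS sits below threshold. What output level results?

The input is 5 dB below the -7 dBFS threshold.
A 1:4 expander multiplies undershoot by 4: 5 × 4 = 20 dB below threshold.
Output = -7 − 20 = -27 dBFS.

-27 dBFS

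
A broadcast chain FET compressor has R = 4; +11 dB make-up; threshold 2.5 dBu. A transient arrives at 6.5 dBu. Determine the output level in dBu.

14.5 dBu

The input is 4 dB above the 2.5 dBu threshold.
4:1 compression reduces that to 4/4 = 1 dB over.
So the level is 2.5 + 1 = 3.5 dBu; make-up adds 11 dB, giving 14.5 dBu.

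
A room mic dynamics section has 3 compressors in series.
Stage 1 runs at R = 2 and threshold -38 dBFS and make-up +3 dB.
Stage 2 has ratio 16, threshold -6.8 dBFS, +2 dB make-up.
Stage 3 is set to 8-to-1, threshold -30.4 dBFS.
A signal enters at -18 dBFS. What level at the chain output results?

Stage 1: -18 dBFS is 20 dB over -38 dBFS; at 2:1 that becomes 10 dB over, giving -28 dBFS; +3 dB make-up → -25 dBFS.
Stage 2: -25 dBFS is at or below the -6.8 dBFS threshold — no compression; make-up brings it to -23 dBFS.
Stage 3: 7.4 dB above -30.4 dBFS, reduced 8:1 to 0.925 dB above → -29.475 dBFS.

-29.475 dBFS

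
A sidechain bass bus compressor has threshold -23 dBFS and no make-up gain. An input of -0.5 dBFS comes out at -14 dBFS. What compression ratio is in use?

Input overshoot = -0.5 − (-23) = 22.5 dB; output overshoot = -14 − (-23) = 9 dB.
Ratio = 22.5 / 9 = 2.5.

2.5:1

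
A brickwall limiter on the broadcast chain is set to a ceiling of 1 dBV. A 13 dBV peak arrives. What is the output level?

1 dBV

At ∞:1, everything above 1 dBV is held at the ceiling.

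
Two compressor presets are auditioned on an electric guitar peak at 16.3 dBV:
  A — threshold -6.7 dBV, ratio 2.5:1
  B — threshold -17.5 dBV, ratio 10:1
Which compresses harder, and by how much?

B, by 16.62 dB

A: GR = 23 − 23/2.5 = 13.8 dB.
B: GR = 33.8 − 33.8/10 = 30.42 dB.
B applies 16.62 dB more gain reduction.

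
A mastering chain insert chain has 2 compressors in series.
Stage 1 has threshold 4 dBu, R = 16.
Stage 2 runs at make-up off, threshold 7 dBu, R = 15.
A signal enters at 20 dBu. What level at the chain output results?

5 dBu

Stage 1: 16 dB above 4 dBu, reduced 16:1 to 1 dB above → 5 dBu.
Stage 2: below threshold (5 ≤ 7); passes unchanged; output 5 dBu.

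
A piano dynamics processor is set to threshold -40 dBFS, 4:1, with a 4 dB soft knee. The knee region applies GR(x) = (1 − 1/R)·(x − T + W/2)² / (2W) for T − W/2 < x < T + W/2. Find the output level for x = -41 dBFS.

-41.09375 dBFS

x − T + W/2 = -41 − (-40) + 2 = 1.
GR = (1 − 1/4) × 1² / 8 = 0.75 × 1 / 8 = 0.09375 dB.
Output = -41 − 0.09375 = -41.09375 dBFS.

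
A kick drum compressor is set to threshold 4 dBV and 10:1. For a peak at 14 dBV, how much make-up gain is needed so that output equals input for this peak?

9 dB

Without make-up, output = threshold + overshoot/10 = 4 + 1 = 5 dBV.
Gap to target: 9 dB.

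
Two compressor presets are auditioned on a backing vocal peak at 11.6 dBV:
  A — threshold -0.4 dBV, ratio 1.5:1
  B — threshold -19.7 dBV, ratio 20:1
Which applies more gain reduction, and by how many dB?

A: overshoot 12 dB → output overshoot 8 dB → GR 4 dB.
B: overshoot 31.3 dB → output overshoot 1.565 dB → GR 29.735 dB.
Difference: 25.735 dB in favour of B.

B, by 25.735 dB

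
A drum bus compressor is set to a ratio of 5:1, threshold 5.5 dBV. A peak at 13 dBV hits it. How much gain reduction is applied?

6 dB

The signal is 7.5 dB above threshold.
After 5:1 compression the overshoot becomes 7.5/5 = 1.5 dB.
Gain reduction = 7.5 − 1.5 = 6 dB.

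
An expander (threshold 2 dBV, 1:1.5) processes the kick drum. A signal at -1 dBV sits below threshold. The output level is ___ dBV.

-2.5 dBV

Below threshold, a 1:1.5 expander applies gain = (1.5−1)×(T − x) of attenuation.
(1.5−1) × 3 = 1.5 dB, so output = -1 − 1.5 = -2.5 dBV.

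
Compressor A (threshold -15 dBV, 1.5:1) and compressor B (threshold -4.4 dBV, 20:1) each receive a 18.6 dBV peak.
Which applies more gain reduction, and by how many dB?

B, by 10.65 dB

A: GR = 33.6 − 33.6/1.5 = 11.2 dB.
B: GR = 23 − 23/20 = 21.85 dB.
B reduces 10.65 dB more.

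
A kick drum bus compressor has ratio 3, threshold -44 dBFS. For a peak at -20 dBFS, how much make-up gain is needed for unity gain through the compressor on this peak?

The peak compresses to -44 + 24/3 = -36 dBFS.
To reach -20 dBFS requires -20 − (-36) = 16 dB of make-up.

16 dB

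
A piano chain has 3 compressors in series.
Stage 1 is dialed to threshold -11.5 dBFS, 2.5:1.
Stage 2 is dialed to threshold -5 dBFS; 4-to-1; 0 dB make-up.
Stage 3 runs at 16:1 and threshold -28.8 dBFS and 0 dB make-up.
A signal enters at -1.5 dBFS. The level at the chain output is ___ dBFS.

-27.46875 dBFS

Stage 1: 10 dB above -11.5 dBFS, reduced 2.5:1 to 4 dB above → -7.5 dBFS.
Stage 2: -7.5 dBFS is at or below the -5 dBFS threshold — no compression; output -7.5 dBFS.
Stage 3: -7.5 dBFS is 21.3 dB over -28.8 dBFS; at 16:1 that becomes 1.33125 dB over, giving -27.46875 dBFS.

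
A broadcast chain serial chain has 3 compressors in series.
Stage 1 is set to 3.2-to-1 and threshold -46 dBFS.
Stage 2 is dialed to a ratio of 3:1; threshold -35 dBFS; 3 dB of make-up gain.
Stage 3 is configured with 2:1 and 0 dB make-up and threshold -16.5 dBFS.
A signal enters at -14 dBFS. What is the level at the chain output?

-33 dBFS

Stage 1: 32 dB above -46 dBFS, reduced 3.2:1 to 10 dB above → -36 dBFS.
Stage 2: -36 dBFS ≤ -35 dBFS, so stage 2 doesn't engage; make-up brings it to -33 dBFS.
Stage 3: -33 dBFS ≤ -16.5 dBFS, so stage 3 doesn't engage; output -33 dBFS.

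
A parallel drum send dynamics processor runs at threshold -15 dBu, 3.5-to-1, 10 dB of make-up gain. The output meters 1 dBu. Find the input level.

6 dBu

Before make-up, the level was 1 − 10 = -9 dBu.
That's 6 dB above the -15 dBu threshold.
Before 3.5:1 compression the overshoot was 6 × 3.5 = 21 dB, so input = -15 + 21 = 6 dBu.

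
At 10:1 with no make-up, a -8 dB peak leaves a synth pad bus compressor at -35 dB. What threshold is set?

Input is 30 dB above T (since output overshoot × R = input overshoot: (-35 − T)·10 = -8 − T gives T = -38 dB).
Check: -38 + (-8 − (-38))/10 = -38 + 3 = -35 dB. ✓

-38 dB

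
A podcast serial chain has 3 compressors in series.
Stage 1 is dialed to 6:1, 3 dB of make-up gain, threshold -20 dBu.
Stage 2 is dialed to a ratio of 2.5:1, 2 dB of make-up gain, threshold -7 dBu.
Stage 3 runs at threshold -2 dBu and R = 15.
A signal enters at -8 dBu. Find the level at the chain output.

-13 dBu

Stage 1: -8 dBu is 12 dB over -20 dBu; at 6:1 that becomes 2 dB over, giving -18 dBu; +3 dB make-up → -15 dBu.
Stage 2: -15 dBu is at or below the -7 dBu threshold — no compression; make-up brings it to -13 dBu.
Stage 3: below threshold (-13 ≤ -2); passes unchanged; output -13 dBu.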